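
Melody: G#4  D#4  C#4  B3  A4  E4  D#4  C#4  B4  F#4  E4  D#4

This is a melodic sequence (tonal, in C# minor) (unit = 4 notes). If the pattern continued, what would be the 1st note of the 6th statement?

The unit is 4 notes. Position-1 pitches of the 3 shown cells: G#4, A4, B4.
Carrying that up a 2nd forward: C#5 → D#5 → E5.

E5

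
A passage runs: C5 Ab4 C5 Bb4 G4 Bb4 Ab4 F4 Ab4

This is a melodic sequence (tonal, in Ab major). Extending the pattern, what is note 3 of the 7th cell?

Db4

The unit is 3 notes. Position-3 pitches of the 3 shown cells: C5, Bb4, Ab4.
Carrying that down a 2nd forward: G4 → F4 → Eb4 → Db4.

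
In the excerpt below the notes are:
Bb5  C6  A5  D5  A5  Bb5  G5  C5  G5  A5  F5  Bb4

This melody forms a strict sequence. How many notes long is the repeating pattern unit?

4

Try groups of 4 (3 cells in 12 notes):
Bb5 C6 A5 D5 | A5 Bb5 G5 C5 | G5 A5 F5 Bb4
That's a consistent down a 2nd shift per cell, and no other grouping gives one.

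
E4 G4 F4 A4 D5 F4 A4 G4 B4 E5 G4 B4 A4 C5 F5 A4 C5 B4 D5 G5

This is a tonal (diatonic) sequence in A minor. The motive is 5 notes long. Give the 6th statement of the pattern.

C5 E5 D5 F5 B5

The 5-note cells begin on E4, F4, G4, A4 — each up a 2nd from the last.
Extending up a 2nd: B4 → C5.
So cell 6 is C5 E5 D5 F5 B5.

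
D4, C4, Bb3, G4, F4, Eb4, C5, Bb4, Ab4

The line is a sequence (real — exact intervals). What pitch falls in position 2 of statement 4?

Eb5

The unit is 3 notes. Position-2 pitches of the 3 shown cells: C4, F4, Bb4.
From Bb4, up a 4th gives Eb5.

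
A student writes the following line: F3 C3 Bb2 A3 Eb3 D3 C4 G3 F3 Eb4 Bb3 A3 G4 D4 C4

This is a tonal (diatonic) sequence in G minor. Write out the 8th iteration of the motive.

With a 3-note motive the entries are F3, A3, C4, Eb4, G4, each up a 3rd from the previous.
Extending up a 3rd: Bb4 → D5 → F5.
So cell 8 is F5 C5 Bb4.

F5 C5 Bb4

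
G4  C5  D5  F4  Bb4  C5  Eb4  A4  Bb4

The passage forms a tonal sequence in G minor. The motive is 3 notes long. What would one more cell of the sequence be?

With a 3-note motive the entries are G4, F4, Eb4, each down a 2nd from the previous.
So cell 4 is D4 G4 A4.

D4 G4 A4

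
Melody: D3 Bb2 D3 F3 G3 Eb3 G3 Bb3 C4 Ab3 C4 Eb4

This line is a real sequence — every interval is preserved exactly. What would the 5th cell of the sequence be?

Bb4 Gb4 Bb4 Db5

Taking 4-note groups, the heads are D3, G3, C4: the pattern moves up a 4th.
Extending up a 4th: F4 → Bb4.
So cell 5 is Bb4 Gb4 Bb4 Db5.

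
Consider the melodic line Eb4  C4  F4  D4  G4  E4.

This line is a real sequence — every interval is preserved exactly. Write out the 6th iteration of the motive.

C#5 A#4

Unit = 2 notes; the statements start on Eb4, F4, G4, moving up a 2nd each time.
Extending up a 2nd: A4 → B4 → C#5.
From C#5 the exact shape gives C#5 A#4.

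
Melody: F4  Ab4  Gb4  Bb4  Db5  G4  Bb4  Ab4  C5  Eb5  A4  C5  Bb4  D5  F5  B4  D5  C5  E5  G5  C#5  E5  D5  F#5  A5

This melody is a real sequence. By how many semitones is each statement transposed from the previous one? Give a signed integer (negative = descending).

2

Unit = 5 notes; the statements start on F4, G4, A4, B4, C#5, moving up a 2nd each time.
Counting half-steps from F4 to G4: 2.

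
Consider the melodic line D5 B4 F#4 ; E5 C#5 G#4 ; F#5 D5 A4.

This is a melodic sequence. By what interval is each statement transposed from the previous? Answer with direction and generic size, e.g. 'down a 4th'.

up a 2nd

The 3-note cells begin on D5, E5, F#5 — each up a 2nd from the last.
From D5 to E5: up a 2nd.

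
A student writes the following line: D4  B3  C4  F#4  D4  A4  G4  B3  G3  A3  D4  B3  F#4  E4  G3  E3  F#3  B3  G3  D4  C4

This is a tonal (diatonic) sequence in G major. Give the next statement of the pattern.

With a 7-note motive the entries are D4, B3, G3, each down a 3rd from the previous.
So cell 4 is E3 C3 D3 G3 E3 B3 A3.

E3 C3 D3 G3 E3 B3 A3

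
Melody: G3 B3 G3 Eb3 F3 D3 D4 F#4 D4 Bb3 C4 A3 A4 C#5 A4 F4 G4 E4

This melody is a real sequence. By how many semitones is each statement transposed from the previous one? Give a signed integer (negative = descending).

Unit = 6 notes; the statements start on G3, D4, A4, moving up a 5th each time.
G3→D4 is 62 − 55 = 7 semitones.

7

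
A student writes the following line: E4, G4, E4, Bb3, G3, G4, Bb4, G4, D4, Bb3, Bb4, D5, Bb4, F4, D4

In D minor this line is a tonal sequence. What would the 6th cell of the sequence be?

With a 5-note motive the entries are E4, G4, Bb4, each up a 3rd from the previous.
Continuing the starts: D5 → F5 → A5.
From A5 the diatonic shape gives A5 C6 A5 E5 C5.

A5 C6 A5 E5 C5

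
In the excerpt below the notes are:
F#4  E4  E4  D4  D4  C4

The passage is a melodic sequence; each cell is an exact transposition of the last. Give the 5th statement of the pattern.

With a 2-note motive the entries are F#4, E4, D4, each down a 2nd from the previous.
Carrying on: C4 → Bb3.
From Bb3 the exact shape gives Bb3 Ab3.

Bb3 Ab3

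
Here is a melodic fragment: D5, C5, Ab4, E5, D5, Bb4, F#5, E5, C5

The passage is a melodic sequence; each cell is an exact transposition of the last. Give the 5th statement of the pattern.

Unit = 3 notes; the statements start on D5, E5, F#5, moving up a 2nd each time.
Carrying on: G#5 → A#5.
So cell 5 is A#5 G#5 E5.

A#5 G#5 E5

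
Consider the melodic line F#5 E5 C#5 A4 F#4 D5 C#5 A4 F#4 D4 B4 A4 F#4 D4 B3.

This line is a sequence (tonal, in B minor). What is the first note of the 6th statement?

C#4

With a 5-note motive the entries are F#5, D5, B4, each down a 3rd from the previous.
Continuing: G4 → E4 → C#4. Statement 6 starts on C#4.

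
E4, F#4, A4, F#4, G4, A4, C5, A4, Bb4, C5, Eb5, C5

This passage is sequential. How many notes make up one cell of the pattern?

4

Try groups of 4 (3 cells in 12 notes):
E4 F#4 A4 F#4 | G4 A4 C5 A4 | Bb4 C5 Eb5 C5
Every group is a transposition up a 3rd of the one before; no shorter unit works.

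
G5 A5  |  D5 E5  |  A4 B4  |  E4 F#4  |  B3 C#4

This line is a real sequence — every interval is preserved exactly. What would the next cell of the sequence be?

Taking 2-note groups, the heads are G5, D5, A4, E4, B3: the pattern moves down a 4th.
Statement 6 starts on F#3 and keeps the same exact contour: F#3 G#3.

F#3 G#3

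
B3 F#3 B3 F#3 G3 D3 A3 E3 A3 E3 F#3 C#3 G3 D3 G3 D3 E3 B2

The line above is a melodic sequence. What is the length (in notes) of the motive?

18 notes total. Splitting into 3 groups of 6:
B3 F#3 B3 F#3 G3 D3 | A3 E3 A3 E3 F#3 C#3 | G3 D3 G3 D3 E3 B2
That's a consistent down a 2nd shift per cell, and no other grouping gives one.

6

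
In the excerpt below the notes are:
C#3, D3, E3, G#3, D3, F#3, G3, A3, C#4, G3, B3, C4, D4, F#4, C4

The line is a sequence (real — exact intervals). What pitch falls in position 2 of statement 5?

Grouping in 5s, the 2nd note of each cell is D3, G3, C4.
Each moves up a 4th. Continuing: F4 → Bb4.

Bb4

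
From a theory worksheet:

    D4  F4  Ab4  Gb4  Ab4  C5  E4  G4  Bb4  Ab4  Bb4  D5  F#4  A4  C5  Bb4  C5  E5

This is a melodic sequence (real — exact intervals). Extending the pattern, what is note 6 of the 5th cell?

G#5

With 6-note cells, note 6 of each statement runs C5, D5, E5.
Each moves up a 2nd. Continuing: F#5 → G#5.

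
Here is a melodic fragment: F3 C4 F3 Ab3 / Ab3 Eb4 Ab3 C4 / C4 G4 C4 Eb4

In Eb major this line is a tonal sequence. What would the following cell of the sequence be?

With a 4-note motive the entries are F3, Ab3, C4, each up a 3rd from the previous.
From Eb4 the diatonic shape gives Eb4 Bb4 Eb4 G4.

Eb4 Bb4 Eb4 G4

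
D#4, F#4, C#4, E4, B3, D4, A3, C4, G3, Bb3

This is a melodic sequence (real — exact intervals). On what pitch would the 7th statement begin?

Eb3

Taking 2-note groups, the heads are D#4, C#4, B3, A3, G3: the pattern moves down a 2nd.
Extending the heads down a 2nd: F3 → Eb3.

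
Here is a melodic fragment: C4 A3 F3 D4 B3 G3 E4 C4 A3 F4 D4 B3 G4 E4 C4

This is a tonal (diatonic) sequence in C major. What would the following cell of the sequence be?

A4 F4 D4

Taking 3-note groups, the heads are C4, D4, E4, F4, G4: the pattern moves up a 2nd.
Statement 6 starts on A4 and keeps the same diatonic contour: A4 F4 D4.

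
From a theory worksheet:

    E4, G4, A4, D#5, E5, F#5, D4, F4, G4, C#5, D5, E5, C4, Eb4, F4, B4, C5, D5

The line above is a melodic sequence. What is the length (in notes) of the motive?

6

18 notes total. Splitting into 3 groups of 6:
E4 G4 A4 D#5 E5 F#5 | D4 F4 G4 C#5 D5 E5 | C4 Eb4 F4 B4 C5 D5
Every group is a transposition down a 2nd of the one before; no shorter unit works.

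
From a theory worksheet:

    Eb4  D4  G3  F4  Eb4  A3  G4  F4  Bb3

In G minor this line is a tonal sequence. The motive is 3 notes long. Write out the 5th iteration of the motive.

With a 3-note motive the entries are Eb4, F4, G4, each up a 2nd from the previous.
Carrying on: A4 → Bb4.
From Bb4 the diatonic shape gives Bb4 A4 D4.

Bb4 A4 D4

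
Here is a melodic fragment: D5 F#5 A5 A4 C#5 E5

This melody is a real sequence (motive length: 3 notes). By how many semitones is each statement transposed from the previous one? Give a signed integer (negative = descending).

Taking 3-note groups, the heads are D5, A4: the pattern moves down a 4th.
Counting half-steps from D5 to A4: -5.

-5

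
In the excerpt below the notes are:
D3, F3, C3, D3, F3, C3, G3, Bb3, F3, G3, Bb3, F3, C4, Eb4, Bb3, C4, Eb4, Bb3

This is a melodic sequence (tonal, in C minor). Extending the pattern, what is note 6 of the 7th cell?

Grouping in 6s, the 6th note of each cell is C3, F3, Bb3.
Each moves up a 4th. Continuing: Eb4 → Ab4 → D5 → G5.

G5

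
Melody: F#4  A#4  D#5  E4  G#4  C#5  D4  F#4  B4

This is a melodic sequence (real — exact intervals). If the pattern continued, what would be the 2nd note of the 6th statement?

Grouping in 3s, the 2nd note of each cell is A#4, G#4, F#4.
Carrying that down a 2nd forward: E4 → D4 → C4.

C4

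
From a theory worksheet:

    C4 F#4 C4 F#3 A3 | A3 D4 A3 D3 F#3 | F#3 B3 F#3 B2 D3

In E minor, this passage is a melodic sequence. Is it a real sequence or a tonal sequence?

tonal

Every note is diatonic to E minor.
Cell 1 has +6 semitones from note 1 to 2, but cell 2 has +5 — the interval quality changes while the contour stays the same, which is the hallmark of a tonal sequence.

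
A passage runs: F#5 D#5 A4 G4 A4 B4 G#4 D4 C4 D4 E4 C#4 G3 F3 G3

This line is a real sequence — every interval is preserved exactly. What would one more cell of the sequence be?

Taking 5-note groups, the heads are F#5, B4, E4: the pattern moves down a 5th.
From A3 the exact shape gives A3 F#3 C3 Bb2 C3.

A3 F#3 C3 Bb2 C3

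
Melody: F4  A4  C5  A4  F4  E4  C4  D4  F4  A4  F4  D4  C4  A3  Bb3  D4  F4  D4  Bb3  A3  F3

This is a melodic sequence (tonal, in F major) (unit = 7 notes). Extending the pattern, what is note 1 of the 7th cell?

A2

Grouping in 7s, the 1st note of each cell is F4, D4, Bb3.
Extending down a 3rd: G3 → E3 → C3 → A2.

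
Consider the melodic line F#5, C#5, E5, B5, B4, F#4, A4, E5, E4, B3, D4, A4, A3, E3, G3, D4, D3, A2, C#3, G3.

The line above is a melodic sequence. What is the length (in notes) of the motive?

There are 20 notes; a 4-note unit gives 5 cells:
F#5 C#5 E5 B5 | B4 F#4 A4 E5 | E4 B3 D4 A4 | A3 E3 G3 D4 | D3 A2 C#3 G3
Every group is a transposition down a 5th of the one before; no shorter unit works.

4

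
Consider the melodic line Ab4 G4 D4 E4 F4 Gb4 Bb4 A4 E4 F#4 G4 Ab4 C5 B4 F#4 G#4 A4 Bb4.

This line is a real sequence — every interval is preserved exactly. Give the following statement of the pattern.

D5 C#5 G#4 A#4 B4 C5

The 6-note cells begin on Ab4, Bb4, C5 — each up a 2nd from the last.
From D5 the exact shape gives D5 C#5 G#4 A#4 B4 C5.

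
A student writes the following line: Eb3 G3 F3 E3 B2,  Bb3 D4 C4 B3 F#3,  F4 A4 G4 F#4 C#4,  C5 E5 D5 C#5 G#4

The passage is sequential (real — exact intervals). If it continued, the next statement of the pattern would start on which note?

G5

With a 5-note motive the entries are Eb3, Bb3, F4, C5, each up a 5th from the previous.
The next head, up a 5th from C5, is G5.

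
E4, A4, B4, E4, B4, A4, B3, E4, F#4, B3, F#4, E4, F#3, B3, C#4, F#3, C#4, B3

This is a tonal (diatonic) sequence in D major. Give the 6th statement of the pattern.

D2 G2 A2 D2 A2 G2

Unit = 6 notes; the statements start on E4, B3, F#3, moving down a 4th each time.
Carrying on: C#3 → G2 → D2.
From D2 the diatonic shape gives D2 G2 A2 D2 A2 G2.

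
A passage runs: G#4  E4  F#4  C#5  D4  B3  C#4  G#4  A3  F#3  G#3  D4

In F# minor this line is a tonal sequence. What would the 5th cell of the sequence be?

Taking 4-note groups, the heads are G#4, D4, A3: the pattern moves down a 4th.
Carrying on: E3 → B2.
From B2 the diatonic shape gives B2 G#2 A2 E3.

B2 G#2 A2 E3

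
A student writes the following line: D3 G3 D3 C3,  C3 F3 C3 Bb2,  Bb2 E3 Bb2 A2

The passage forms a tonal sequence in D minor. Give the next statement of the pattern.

With a 4-note motive the entries are D3, C3, Bb2, each down a 2nd from the previous.
From A2 the diatonic shape gives A2 D3 A2 G2.

A2 D3 A2 G2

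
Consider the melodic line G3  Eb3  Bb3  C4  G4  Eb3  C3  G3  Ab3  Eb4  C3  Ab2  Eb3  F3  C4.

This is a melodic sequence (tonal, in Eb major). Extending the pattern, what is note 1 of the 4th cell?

The unit is 5 notes. Position-1 pitches of the 3 shown cells: G3, Eb3, C3.
From C3, down a 3rd gives Ab2.

Ab2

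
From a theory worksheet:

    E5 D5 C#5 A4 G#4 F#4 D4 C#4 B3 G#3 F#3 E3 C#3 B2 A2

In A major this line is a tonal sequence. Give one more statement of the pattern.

F#2 E2 D2

The 3-note cells begin on E5, A4, D4, G#3, C#3 — each down a 5th from the last.
Statement 6 starts on F#2 and keeps the same diatonic contour: F#2 E2 D2.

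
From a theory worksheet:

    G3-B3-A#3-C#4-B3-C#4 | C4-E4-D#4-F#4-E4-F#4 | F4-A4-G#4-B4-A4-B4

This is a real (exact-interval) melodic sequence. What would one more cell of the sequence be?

Bb4 D5 C#5 E5 D5 E5

With a 6-note motive the entries are G3, C4, F4, each up a 4th from the previous.
Statement 4 starts on Bb4 and keeps the same exact contour: Bb4 D5 C#5 E5 D5 E5.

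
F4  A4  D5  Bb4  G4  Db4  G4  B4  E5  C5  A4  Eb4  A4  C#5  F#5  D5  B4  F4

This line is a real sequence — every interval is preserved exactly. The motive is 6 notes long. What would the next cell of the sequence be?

B4 D#5 G#5 E5 C#5 G4

Unit = 6 notes; the statements start on F4, G4, A4, moving up a 2nd each time.
Statement 4 starts on B4 and keeps the same exact contour: B4 D#5 G#5 E5 C#5 G4.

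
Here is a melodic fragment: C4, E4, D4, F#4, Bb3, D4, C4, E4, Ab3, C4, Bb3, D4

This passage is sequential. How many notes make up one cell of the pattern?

4

There are 12 notes; a 4-note unit gives 3 cells:
C4 E4 D4 F#4 | Bb3 D4 C4 E4 | Ab3 C4 Bb3 D4
That's a consistent down a 2nd shift per cell, and no other grouping gives one.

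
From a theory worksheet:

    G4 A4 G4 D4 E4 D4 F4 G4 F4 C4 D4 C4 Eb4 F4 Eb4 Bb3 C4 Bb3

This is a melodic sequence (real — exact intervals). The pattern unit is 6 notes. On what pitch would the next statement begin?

Db4

With a 6-note motive the entries are G4, F4, Eb4, each down a 2nd from the previous.
One more step down a 2nd gives Db4.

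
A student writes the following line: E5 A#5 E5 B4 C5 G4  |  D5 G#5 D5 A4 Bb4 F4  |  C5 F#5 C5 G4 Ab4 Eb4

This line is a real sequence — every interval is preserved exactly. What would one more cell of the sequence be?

Bb4 E5 Bb4 F4 Gb4 Db4

The 6-note cells begin on E5, D5, C5 — each down a 2nd from the last.
From Bb4 the exact shape gives Bb4 E5 Bb4 F4 Gb4 Db4.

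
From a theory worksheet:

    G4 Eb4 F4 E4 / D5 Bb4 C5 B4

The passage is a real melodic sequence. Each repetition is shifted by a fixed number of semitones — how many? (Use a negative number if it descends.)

7

The 4-note cells begin on G4, D5 — each up a 5th from the last.
G4 to D5 spans +7 semitones.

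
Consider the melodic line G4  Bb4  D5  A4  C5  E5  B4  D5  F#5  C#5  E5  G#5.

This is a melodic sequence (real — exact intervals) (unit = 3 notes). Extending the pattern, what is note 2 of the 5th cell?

F#5

The unit is 3 notes. Position-2 pitches of the 4 shown cells: Bb4, C5, D5, E5.
Each moves up a 2nd; the next is F#5.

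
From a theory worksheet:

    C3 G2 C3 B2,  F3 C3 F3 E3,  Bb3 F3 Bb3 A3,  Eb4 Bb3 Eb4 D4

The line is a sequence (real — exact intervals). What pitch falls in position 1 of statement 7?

Gb5

With 4-note cells, note 1 of each statement runs C3, F3, Bb3, Eb4.
Carrying that up a 4th forward: Ab4 → Db5 → Gb5.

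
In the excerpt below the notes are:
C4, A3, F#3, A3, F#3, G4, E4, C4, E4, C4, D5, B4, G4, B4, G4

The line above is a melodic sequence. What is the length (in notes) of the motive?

There are 15 notes; a 5-note unit gives 3 cells:
C4 A3 F#3 A3 F#3 | G4 E4 C4 E4 C4 | D5 B4 G4 B4 G4
That's a consistent up a 5th shift per cell, and no other grouping gives one.

5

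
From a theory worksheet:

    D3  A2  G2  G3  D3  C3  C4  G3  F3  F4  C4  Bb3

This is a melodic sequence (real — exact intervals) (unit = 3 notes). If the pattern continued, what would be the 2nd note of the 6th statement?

Bb4

Grouping in 3s, the 2nd note of each cell is A2, D3, G3, C4.
Each moves up a 4th. Continuing: F4 → Bb4.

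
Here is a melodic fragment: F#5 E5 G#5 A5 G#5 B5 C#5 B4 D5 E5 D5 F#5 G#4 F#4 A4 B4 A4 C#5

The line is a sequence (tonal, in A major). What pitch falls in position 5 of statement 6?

F#3

The unit is 6 notes. Position-5 pitches of the 3 shown cells: G#5, D5, A4.
Carrying that down a 4th forward: E4 → B3 → F#3.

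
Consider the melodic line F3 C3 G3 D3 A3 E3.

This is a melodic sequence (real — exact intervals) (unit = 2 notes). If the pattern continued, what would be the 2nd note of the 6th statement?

A#3

Grouping in 2s, the 2nd note of each cell is C3, D3, E3.
Each moves up a 2nd. Continuing: F#3 → G#3 → A#3.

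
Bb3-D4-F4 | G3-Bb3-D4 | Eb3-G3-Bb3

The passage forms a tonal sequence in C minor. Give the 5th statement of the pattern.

Ab2 C3 Eb3

Unit = 3 notes; the statements start on Bb3, G3, Eb3, moving down a 3rd each time.
Extending down a 3rd: C3 → Ab2.
From Ab2 the diatonic shape gives Ab2 C3 Eb3.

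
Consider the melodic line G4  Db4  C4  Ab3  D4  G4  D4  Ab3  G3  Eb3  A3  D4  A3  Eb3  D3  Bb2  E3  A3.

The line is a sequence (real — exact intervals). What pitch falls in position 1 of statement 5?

B2

With 6-note cells, note 1 of each statement runs G4, D4, A3.
Carrying that down a 4th forward: E3 → B2.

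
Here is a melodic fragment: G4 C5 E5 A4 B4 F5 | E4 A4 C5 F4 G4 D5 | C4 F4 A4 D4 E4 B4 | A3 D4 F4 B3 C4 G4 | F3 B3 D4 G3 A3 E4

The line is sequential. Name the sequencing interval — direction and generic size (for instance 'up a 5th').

down a 3rd

Unit = 6 notes; the statements start on G4, E4, C4, A3, F3, moving down a 3rd each time.
From G4 to E4: down a 3rd.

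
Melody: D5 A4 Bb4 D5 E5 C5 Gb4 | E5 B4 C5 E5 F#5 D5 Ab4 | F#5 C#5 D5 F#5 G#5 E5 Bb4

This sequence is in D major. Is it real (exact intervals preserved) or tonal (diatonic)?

real

Each cell has the same semitone pattern (-5, 1, 4, 2, -4, -6) — intervals are preserved exactly.
And Bb4 lies outside D major, so the sequence is real rather than tonal.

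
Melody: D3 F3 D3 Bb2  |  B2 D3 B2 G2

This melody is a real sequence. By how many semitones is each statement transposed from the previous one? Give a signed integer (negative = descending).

The 4-note cells begin on D3, B2 — each down a 3rd from the last.
D3 to B2 spans -3 semitones.

-3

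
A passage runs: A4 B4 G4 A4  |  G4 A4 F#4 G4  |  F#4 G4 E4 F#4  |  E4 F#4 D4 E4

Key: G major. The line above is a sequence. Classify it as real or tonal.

Every note is diatonic to G major.
Cell 1 has -4 semitones from note 2 to 3, but cell 2 has -3 — the interval quality changes while the contour stays the same, which is the hallmark of a tonal sequence.

tonal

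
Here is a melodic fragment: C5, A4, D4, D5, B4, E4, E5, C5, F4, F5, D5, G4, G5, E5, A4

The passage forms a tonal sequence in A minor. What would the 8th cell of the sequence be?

The 3-note cells begin on C5, D5, E5, F5, G5 — each up a 2nd from the last.
Carrying on: A5 → B5 → C6.
From C6 the diatonic shape gives C6 A5 D5.

C6 A5 D5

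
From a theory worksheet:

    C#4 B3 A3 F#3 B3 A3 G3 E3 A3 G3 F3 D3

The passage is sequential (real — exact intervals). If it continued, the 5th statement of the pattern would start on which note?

F3

Unit = 4 notes; the statements start on C#4, B3, A3, moving down a 2nd each time.
Continuing: G3 → F3. Statement 5 starts on F3.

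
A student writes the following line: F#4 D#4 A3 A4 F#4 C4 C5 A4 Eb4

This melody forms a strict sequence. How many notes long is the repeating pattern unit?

3

Try groups of 3 (3 cells in 9 notes):
F#4 D#4 A3 | A4 F#4 C4 | C5 A4 Eb4
Every group is a transposition up a 3rd of the one before; no shorter unit works.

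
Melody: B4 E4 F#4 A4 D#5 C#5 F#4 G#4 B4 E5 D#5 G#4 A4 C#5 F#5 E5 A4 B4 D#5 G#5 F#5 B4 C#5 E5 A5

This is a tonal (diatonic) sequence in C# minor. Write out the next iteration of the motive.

With a 5-note motive the entries are B4, C#5, D#5, E5, F#5, each up a 2nd from the previous.
Statement 6 starts on G#5 and keeps the same diatonic contour: G#5 C#5 D#5 F#5 B5.

G#5 C#5 D#5 F#5 B5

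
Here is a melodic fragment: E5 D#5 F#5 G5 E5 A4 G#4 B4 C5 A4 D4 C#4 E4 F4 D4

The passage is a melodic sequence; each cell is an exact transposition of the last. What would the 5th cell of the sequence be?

Taking 5-note groups, the heads are E5, A4, D4: the pattern moves down a 5th.
Extending down a 5th: G3 → C3.
So cell 5 is C3 B2 D3 Eb3 C3.

C3 B2 D3 Eb3 C3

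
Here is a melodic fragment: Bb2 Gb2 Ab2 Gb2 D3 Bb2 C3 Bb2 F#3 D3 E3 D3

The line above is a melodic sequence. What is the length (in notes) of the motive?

4

Try groups of 4 (3 cells in 12 notes):
Bb2 Gb2 Ab2 Gb2 | D3 Bb2 C3 Bb2 | F#3 D3 E3 D3
Each cell is the previous one up a 3rd — so the unit is 4 notes.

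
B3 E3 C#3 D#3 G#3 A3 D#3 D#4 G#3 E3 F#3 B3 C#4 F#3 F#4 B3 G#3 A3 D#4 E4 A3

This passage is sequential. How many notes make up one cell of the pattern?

Try groups of 7 (3 cells in 21 notes):
B3 E3 C#3 D#3 G#3 A3 D#3 | D#4 G#3 E3 F#3 B3 C#4 F#3 | F#4 B3 G#3 A3 D#4 E4 A3
That's a consistent up a 3rd shift per cell, and no other grouping gives one.

7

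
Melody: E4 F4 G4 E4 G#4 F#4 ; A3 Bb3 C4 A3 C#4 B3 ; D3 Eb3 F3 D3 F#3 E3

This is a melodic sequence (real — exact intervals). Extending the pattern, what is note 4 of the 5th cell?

The unit is 6 notes. Position-4 pitches of the 3 shown cells: E4, A3, D3.
Extending down a 5th: G2 → C2.

C2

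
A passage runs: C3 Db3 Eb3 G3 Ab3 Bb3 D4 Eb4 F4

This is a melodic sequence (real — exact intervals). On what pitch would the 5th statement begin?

E5

The 3-note cells begin on C3, G3, D4 — each up a 5th from the last.
Continuing: A4 → E5. Statement 5 starts on E5.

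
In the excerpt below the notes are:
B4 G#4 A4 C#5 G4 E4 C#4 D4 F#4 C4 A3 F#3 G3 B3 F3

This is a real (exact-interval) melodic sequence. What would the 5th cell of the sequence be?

The 5-note cells begin on B4, E4, A3 — each down a 5th from the last.
Carrying on: D3 → G2.
From G2 the exact shape gives G2 E2 F2 A2 Eb2.

G2 E2 F2 A2 Eb2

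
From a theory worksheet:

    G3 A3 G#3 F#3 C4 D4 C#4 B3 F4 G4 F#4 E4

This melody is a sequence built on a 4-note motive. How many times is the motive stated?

3

12 notes in groups of 4 gives 12/4 = 3 statements.
Starts: G3, C4, F4 — each up a 4th.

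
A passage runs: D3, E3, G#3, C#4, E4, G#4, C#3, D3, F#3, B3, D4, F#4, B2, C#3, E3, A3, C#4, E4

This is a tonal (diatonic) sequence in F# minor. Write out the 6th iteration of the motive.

F#2 G#2 B2 E3 G#3 B3

Unit = 6 notes; the statements start on D3, C#3, B2, moving down a 2nd each time.
Extending down a 2nd: A2 → G#2 → F#2.
So cell 6 is F#2 G#2 B2 E3 G#3 B3.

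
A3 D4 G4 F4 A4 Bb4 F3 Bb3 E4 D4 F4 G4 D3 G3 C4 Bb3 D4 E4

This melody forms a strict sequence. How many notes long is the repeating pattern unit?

6

Try groups of 6 (3 cells in 18 notes):
A3 D4 G4 F4 A4 Bb4 | F3 Bb3 E4 D4 F4 G4 | D3 G3 C4 Bb3 D4 E4
That's a consistent down a 3rd shift per cell, and no other grouping gives one.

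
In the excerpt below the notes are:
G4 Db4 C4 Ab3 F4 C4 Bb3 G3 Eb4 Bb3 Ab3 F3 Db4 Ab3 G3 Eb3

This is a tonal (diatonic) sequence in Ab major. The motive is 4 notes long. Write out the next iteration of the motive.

C4 G3 F3 Db3

With a 4-note motive the entries are G4, F4, Eb4, Db4, each down a 2nd from the previous.
From C4 the diatonic shape gives C4 G3 F3 Db3.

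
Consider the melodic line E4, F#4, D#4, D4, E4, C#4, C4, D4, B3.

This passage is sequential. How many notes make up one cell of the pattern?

9 notes total. Splitting into 3 groups of 3:
E4 F#4 D#4 | D4 E4 C#4 | C4 D4 B3
Each cell is the previous one down a 2nd — so the unit is 3 notes.

3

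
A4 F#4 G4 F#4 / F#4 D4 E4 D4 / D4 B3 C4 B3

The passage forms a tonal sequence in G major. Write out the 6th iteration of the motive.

Unit = 4 notes; the statements start on A4, F#4, D4, moving down a 3rd each time.
Extending down a 3rd: B3 → G3 → E3.
From E3 the diatonic shape gives E3 C3 D3 C3.

E3 C3 D3 C3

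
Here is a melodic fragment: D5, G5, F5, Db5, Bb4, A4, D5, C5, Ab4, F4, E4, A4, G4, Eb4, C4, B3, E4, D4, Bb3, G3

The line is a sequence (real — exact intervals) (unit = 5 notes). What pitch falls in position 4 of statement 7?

With 5-note cells, note 4 of each statement runs Db5, Ab4, Eb4, Bb3.
Each moves down a 4th. Continuing: F3 → C3 → G2.

G2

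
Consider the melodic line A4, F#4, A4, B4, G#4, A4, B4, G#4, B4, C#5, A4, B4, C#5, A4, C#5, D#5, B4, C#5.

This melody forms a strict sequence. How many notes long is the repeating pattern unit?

6

Try groups of 6 (3 cells in 18 notes):
A4 F#4 A4 B4 G#4 A4 | B4 G#4 B4 C#5 A4 B4 | C#5 A4 C#5 D#5 B4 C#5
That's a consistent up a 2nd shift per cell, and no other grouping gives one.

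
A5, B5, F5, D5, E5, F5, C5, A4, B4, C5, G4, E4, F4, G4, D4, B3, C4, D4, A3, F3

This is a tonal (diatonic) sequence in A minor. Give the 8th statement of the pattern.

A2 B2 F2 D2

With a 4-note motive the entries are A5, E5, B4, F4, C4, each down a 4th from the previous.
Continuing the starts: G3 → D3 → A2.
From A2 the diatonic shape gives A2 B2 F2 D2.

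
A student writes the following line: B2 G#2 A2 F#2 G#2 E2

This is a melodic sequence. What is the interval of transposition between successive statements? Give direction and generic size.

down a 2nd

The 2-note cells begin on B2, A2, G#2 — each down a 2nd from the last.
B2 to A2 is down a 2nd.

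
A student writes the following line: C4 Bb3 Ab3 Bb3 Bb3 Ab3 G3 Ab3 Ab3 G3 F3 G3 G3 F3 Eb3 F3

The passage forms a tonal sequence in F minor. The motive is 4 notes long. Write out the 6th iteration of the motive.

Taking 4-note groups, the heads are C4, Bb3, Ab3, G3: the pattern moves down a 2nd.
Continuing the starts: F3 → Eb3.
From Eb3 the diatonic shape gives Eb3 Db3 C3 Db3.

Eb3 Db3 C3 Db3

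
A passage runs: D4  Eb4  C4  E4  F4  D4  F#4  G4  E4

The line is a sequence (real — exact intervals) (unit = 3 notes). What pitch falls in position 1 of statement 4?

G#4

The unit is 3 notes. Position-1 pitches of the 3 shown cells: D4, E4, F#4.
From F#4, up a 2nd gives G#4.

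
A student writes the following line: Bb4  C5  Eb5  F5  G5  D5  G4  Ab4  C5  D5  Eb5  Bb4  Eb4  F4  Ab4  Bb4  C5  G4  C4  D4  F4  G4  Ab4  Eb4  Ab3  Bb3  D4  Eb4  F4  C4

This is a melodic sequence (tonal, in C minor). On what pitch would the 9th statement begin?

G2

Taking 6-note groups, the heads are Bb4, G4, Eb4, C4, Ab3: the pattern moves down a 3rd.
Extending the heads down a 3rd: F3 → D3 → Bb2 → G2.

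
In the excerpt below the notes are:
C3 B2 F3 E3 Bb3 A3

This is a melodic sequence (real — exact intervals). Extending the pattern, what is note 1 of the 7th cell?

With 2-note cells, note 1 of each statement runs C3, F3, Bb3.
Carrying that up a 4th forward: Eb4 → Ab4 → Db5 → Gb5.

Gb5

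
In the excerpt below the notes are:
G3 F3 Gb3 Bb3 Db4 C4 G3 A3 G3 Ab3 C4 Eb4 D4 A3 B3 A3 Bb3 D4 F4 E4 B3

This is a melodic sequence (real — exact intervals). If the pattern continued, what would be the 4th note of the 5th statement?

F#4

With 7-note cells, note 4 of each statement runs Bb3, C4, D4.
Each moves up a 2nd. Continuing: E4 → F#4.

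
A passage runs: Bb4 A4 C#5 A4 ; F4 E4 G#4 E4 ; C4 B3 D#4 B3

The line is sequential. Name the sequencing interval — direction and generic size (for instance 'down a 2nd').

down a 4th

Taking 4-note groups, the heads are Bb4, F4, C4: the pattern moves down a 4th.
From Bb4 to F4: down a 4th.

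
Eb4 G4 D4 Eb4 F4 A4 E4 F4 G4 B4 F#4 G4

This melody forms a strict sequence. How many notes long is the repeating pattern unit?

Try groups of 4 (3 cells in 12 notes):
Eb4 G4 D4 Eb4 | F4 A4 E4 F4 | G4 B4 F#4 G4
Every group is a transposition up a 2nd of the one before; no shorter unit works.

4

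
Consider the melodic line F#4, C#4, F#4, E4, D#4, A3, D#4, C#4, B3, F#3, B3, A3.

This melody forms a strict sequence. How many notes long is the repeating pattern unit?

12 notes total. Splitting into 3 groups of 4:
F#4 C#4 F#4 E4 | D#4 A3 D#4 C#4 | B3 F#3 B3 A3
Each cell is the previous one down a 3rd — so the unit is 4 notes.

4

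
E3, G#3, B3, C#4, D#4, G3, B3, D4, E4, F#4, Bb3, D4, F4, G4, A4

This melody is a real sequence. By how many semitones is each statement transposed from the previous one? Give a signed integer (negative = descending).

3

With a 5-note motive the entries are E3, G3, Bb3, each up a 3rd from the previous.
E3→G3 is 55 − 52 = 3 semitones.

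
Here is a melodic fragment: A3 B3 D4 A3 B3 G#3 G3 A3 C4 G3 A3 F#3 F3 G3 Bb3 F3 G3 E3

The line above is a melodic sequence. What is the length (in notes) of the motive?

Try groups of 6 (3 cells in 18 notes):
A3 B3 D4 A3 B3 G#3 | G3 A3 C4 G3 A3 F#3 | F3 G3 Bb3 F3 G3 E3
That's a consistent down a 2nd shift per cell, and no other grouping gives one.

6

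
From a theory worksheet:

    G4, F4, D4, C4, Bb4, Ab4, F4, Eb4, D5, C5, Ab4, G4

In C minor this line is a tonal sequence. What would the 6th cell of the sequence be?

With a 4-note motive the entries are G4, Bb4, D5, each up a 3rd from the previous.
Extending up a 3rd: F5 → Ab5 → C6.
So cell 6 is C6 Bb5 G5 F5.

C6 Bb5 G5 F5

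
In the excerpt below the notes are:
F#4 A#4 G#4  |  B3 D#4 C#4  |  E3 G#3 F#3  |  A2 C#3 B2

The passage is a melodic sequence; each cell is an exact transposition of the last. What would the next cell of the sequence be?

With a 3-note motive the entries are F#4, B3, E3, A2, each down a 5th from the previous.
So cell 5 is D2 F#2 E2.

D2 F#2 E2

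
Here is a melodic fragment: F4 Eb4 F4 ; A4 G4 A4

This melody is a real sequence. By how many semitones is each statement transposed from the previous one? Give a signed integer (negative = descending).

Taking 3-note groups, the heads are F4, A4: the pattern moves up a 3rd.
Counting half-steps from F4 to A4: 4.

4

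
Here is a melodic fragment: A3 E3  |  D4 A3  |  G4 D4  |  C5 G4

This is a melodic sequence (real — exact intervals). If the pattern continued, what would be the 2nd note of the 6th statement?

The unit is 2 notes. Position-2 pitches of the 4 shown cells: E3, A3, D4, G4.
Extending up a 4th: C5 → F5.

F5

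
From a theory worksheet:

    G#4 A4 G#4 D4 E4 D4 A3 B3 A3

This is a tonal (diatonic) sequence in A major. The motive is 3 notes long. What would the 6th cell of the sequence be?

Taking 3-note groups, the heads are G#4, D4, A3: the pattern moves down a 4th.
Extending down a 4th: E3 → B2 → F#2.
Statement 6 starts on F#2 and keeps the same diatonic contour: F#2 G#2 F#2.

F#2 G#2 F#2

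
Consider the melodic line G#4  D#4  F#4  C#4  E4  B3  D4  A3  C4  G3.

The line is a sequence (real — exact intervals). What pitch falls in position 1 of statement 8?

Gb3

Grouping in 2s, the 1st note of each cell is G#4, F#4, E4, D4, C4.
Carrying that down a 2nd forward: Bb3 → Ab3 → Gb3.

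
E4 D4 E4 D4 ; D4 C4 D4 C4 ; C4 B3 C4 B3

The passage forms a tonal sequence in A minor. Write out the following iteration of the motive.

Unit = 4 notes; the statements start on E4, D4, C4, moving down a 2nd each time.
Statement 4 starts on B3 and keeps the same diatonic contour: B3 A3 B3 A3.

B3 A3 B3 A3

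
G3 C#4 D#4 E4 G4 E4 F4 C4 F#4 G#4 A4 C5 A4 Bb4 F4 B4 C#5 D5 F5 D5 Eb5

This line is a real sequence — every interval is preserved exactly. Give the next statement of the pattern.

Bb4 E5 F#5 G5 Bb5 G5 Ab5

With a 7-note motive the entries are G3, C4, F4, each up a 4th from the previous.
So cell 4 is Bb4 E5 F#5 G5 Bb5 G5 Ab5.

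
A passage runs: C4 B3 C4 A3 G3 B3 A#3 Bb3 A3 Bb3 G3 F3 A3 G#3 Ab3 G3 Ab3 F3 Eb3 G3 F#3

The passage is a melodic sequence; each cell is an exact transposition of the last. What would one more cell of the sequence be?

Gb3 F3 Gb3 Eb3 Db3 F3 E3

With a 7-note motive the entries are C4, Bb3, Ab3, each down a 2nd from the previous.
From Gb3 the exact shape gives Gb3 F3 Gb3 Eb3 Db3 F3 E3.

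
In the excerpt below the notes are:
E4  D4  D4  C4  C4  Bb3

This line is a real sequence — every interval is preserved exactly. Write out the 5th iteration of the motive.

With a 2-note motive the entries are E4, D4, C4, each down a 2nd from the previous.
Carrying on: Bb3 → Ab3.
From Ab3 the exact shape gives Ab3 Gb3.

Ab3 Gb3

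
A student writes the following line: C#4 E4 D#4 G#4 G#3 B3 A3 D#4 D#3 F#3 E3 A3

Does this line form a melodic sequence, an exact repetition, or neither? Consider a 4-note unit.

Each 4-note cell is the previous one transposed down a 4th.

sequence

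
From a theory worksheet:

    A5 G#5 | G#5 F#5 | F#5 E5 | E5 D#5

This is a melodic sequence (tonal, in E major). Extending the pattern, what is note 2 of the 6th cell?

The unit is 2 notes. Position-2 pitches of the 4 shown cells: G#5, F#5, E5, D#5.
Carrying that down a 2nd forward: C#5 → B4.

B4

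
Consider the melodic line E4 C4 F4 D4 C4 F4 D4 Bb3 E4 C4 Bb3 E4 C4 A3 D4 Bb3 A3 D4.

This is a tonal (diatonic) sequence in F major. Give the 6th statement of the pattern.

G3 E3 A3 F3 E3 A3

Unit = 6 notes; the statements start on E4, D4, C4, moving down a 2nd each time.
Carrying on: Bb3 → A3 → G3.
From G3 the diatonic shape gives G3 E3 A3 F3 E3 A3.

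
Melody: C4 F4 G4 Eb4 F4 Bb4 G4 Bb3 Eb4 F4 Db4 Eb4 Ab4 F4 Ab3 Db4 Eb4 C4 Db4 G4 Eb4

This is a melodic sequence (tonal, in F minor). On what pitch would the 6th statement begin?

Taking 7-note groups, the heads are C4, Bb3, Ab3: the pattern moves down a 2nd.
Extending the heads down a 2nd: G3 → F3 → Eb3.

Eb3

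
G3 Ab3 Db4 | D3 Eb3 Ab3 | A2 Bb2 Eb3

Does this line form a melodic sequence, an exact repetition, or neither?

Each 3-note cell is the previous one transposed down a 4th.

sequence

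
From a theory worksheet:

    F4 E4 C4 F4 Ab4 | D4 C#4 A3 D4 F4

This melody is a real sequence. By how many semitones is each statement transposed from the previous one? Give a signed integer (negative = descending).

Taking 5-note groups, the heads are F4, D4: the pattern moves down a 3rd.
Counting half-steps from F4 to D4: -3.

-3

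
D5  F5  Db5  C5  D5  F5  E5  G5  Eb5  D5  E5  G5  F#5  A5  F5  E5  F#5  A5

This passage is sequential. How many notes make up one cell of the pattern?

18 notes total. Splitting into 3 groups of 6:
D5 F5 Db5 C5 D5 F5 | E5 G5 Eb5 D5 E5 G5 | F#5 A5 F5 E5 F#5 A5
Every group is a transposition up a 2nd of the one before; no shorter unit works.

6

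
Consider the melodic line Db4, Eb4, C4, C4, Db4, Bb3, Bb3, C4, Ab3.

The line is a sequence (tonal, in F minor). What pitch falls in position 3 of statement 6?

With 3-note cells, note 3 of each statement runs C4, Bb3, Ab3.
Extending down a 2nd: G3 → F3 → Eb3.

Eb3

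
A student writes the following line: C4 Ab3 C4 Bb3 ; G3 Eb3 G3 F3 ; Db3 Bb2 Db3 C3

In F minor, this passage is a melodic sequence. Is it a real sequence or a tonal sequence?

tonal

Every note is diatonic to F minor.
Cell 1 has -4 semitones from note 1 to 2, but cell 3 has -3 — the interval quality changes while the contour stays the same, which is the hallmark of a tonal sequence.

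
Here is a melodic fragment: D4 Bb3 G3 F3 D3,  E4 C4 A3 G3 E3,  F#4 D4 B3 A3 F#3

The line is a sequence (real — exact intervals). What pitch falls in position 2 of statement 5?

F#4

Grouping in 5s, the 2nd note of each cell is Bb3, C4, D4.
Each moves up a 2nd. Continuing: E4 → F#4.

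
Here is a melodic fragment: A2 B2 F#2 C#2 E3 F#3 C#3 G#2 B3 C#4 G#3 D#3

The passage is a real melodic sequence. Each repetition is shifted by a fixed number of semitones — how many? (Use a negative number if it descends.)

Unit = 4 notes; the statements start on A2, E3, B3, moving up a 5th each time.
Counting half-steps from A2 to E3: 7.

7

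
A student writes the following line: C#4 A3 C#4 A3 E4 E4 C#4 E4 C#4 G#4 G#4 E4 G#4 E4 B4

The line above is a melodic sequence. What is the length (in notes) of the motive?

There are 15 notes; a 5-note unit gives 3 cells:
C#4 A3 C#4 A3 E4 | E4 C#4 E4 C#4 G#4 | G#4 E4 G#4 E4 B4
Every group is a transposition up a 3rd of the one before; no shorter unit works.

5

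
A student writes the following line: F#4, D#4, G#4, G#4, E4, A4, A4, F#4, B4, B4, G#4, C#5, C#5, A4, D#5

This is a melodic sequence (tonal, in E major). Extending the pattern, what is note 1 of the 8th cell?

F#5

With 3-note cells, note 1 of each statement runs F#4, G#4, A4, B4, C#5.
Each moves up a 2nd. Continuing: D#5 → E5 → F#5.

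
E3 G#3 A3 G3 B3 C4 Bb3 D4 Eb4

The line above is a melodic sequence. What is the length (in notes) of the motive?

9 notes total. Splitting into 3 groups of 3:
E3 G#3 A3 | G3 B3 C4 | Bb3 D4 Eb4
Every group is a transposition up a 3rd of the one before; no shorter unit works.

3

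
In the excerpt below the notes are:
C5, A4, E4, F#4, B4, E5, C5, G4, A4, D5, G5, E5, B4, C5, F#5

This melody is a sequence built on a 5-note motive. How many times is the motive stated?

15 notes in groups of 5 gives 15/5 = 3 statements.
Starts: C5, E5, G5 — each up a 3rd.

3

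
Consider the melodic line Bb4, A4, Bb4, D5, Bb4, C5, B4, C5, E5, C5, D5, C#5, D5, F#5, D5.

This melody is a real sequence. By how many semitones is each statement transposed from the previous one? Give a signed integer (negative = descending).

The 5-note cells begin on Bb4, C5, D5 — each up a 2nd from the last.
Bb4 to C5 spans +2 semitones.

2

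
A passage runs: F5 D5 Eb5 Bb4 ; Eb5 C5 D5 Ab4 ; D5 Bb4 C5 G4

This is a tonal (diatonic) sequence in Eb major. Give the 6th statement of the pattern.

Ab4 F4 G4 D4

Taking 4-note groups, the heads are F5, Eb5, D5: the pattern moves down a 2nd.
Continuing the starts: C5 → Bb4 → Ab4.
Statement 6 starts on Ab4 and keeps the same diatonic contour: Ab4 F4 G4 D4.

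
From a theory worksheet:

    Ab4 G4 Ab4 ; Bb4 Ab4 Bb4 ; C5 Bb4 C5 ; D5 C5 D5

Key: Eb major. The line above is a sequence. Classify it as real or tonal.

Every note is diatonic to Eb major.
Cell 1 has -1 semitones from note 1 to 2, but cell 2 has -2 — the interval quality changes while the contour stays the same, which is the hallmark of a tonal sequence.

tonal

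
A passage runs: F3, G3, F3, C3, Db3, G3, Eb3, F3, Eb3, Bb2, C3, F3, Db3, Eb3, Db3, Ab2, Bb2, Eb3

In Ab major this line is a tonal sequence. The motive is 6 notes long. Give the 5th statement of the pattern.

Taking 6-note groups, the heads are F3, Eb3, Db3: the pattern moves down a 2nd.
Continuing the starts: C3 → Bb2.
From Bb2 the diatonic shape gives Bb2 C3 Bb2 F2 G2 C3.

Bb2 C3 Bb2 F2 G2 C3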